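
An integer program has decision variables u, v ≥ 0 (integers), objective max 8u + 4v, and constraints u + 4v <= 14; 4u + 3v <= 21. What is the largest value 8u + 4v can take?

(u,v)=(5,0): 1·5+4·0=5≤14, 4·5+3·0=20≤21, objective 40.
(u,v)=(4,1): 1·4+4·1=8≤14, 4·4+3·1=19≤21, objective 36.
(u,v)=(4,0): 1·4+4·0=4≤14, 4·4+3·0=16≤21, objective 32.
Maximum is 40 at (u,v)=(5,0).

40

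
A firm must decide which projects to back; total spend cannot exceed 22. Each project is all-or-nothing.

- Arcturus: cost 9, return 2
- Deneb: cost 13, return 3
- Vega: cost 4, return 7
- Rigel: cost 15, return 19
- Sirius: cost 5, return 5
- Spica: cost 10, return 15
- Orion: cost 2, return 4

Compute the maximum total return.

31

Vega + Sirius + Spica + Orion: cost 4 + 5 + 10 + 2 = 21 ≤ 22, return 7 + 5 + 15 + 4 = 31.
Rigel + Sirius + Orion: cost 15 + 5 + 2 = 22 ≤ 22, return 19 + 5 + 4 = 28.
Vega + Rigel + Orion: cost 4 + 15 + 2 = 21 ≤ 22, return 7 + 19 + 4 = 30.
Best is Vega, Sirius, Spica, and Orion with total return 31.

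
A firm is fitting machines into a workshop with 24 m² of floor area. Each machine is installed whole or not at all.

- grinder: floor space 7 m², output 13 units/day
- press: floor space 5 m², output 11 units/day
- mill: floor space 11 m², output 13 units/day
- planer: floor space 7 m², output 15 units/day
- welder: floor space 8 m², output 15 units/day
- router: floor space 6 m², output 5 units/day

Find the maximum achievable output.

Allowing fractional choices, the relaxed optimum would be about 48.4, but machines are indivisible.
grinder + planer + welder: floor space 7 + 7 + 8 = 22 ≤ 24, output 13 + 15 + 15 = 43.
press + planer + welder: floor space 5 + 7 + 8 = 20 ≤ 24, output 11 + 15 + 15 = 41.
grinder + press + planer: floor space 7 + 5 + 7 = 19 ≤ 24, output 13 + 11 + 15 = 39.
Best is grinder, planer, and welder with total output 43.

43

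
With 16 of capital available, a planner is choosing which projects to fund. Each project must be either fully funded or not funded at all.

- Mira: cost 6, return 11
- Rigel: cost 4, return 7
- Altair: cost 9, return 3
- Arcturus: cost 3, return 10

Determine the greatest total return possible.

This is a 0-1 knapsack instance.
Rigel + Altair + Arcturus: cost 4 + 9 + 3 = 16 ≤ 16, return 7 + 3 + 10 = 20.
Mira + Rigel + Arcturus: cost 6 + 4 + 3 = 13 ≤ 16, return 11 + 7 + 10 = 28.
Mira + Arcturus: cost 6 + 3 = 9 ≤ 16, return 11 + 10 = 21.
Best is Mira, Rigel, and Arcturus with total return 28.

28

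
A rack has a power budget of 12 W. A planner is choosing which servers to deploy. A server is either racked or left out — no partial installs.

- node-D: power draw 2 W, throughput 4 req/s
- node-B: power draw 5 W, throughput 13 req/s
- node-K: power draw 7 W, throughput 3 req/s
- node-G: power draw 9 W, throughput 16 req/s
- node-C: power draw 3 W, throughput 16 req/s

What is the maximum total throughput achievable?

33

node-G + node-C: power draw 9 + 3 = 12 ≤ 12, throughput 16 + 16 = 32.
node-D + node-B + node-C: power draw 2 + 5 + 3 = 10 ≤ 12, throughput 4 + 13 + 16 = 33.
node-B + node-C: power draw 5 + 3 = 8 ≤ 12, throughput 13 + 16 = 29.
Best is node-D, node-B, and node-C with total throughput 33.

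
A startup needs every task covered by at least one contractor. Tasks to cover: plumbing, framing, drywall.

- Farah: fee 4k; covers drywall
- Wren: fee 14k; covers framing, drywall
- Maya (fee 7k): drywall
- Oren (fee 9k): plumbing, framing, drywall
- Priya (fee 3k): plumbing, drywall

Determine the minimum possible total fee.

9

The greedy cost-per-new-task heuristic would pick Priya and Oren for 12, but a cheaper cover exists.
Oren alone covers plumbing, framing, drywall — every task.
Total fee: 9.
No cover costs less than 9.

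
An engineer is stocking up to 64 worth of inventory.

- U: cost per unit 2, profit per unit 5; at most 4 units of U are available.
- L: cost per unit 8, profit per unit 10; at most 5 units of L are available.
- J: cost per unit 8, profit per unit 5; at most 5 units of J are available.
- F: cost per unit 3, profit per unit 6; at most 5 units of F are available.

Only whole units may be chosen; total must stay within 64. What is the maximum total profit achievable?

3×U, 5×L, and 5×F: cost 61 ≤ 64, profit 3·5 + 5·10 + 5·6 = 95.
4×U, 5×L, and 5×F: cost 63 ≤ 64, profit 4·5 + 5·10 + 5·6 = 100.
Best is 100.

100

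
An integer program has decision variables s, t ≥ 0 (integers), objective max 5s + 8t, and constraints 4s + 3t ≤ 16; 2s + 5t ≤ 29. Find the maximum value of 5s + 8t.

40

(s,t)=(0,5): 4·0+3·5=15≤16, 2·0+5·5=25≤29, objective 40.
(s,t)=(1,4): 4·1+3·4=16≤16, 2·1+5·4=22≤29, objective 37.
No feasible integer point exceeds 40.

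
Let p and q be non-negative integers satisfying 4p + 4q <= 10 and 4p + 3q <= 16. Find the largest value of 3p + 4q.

8

(p,q)=(0,2) is feasible, giving 8.
(p,q)=(1,1) is feasible, giving 7.
(p,q)=(0,1) is feasible, giving 4.
No feasible integer point exceeds 8.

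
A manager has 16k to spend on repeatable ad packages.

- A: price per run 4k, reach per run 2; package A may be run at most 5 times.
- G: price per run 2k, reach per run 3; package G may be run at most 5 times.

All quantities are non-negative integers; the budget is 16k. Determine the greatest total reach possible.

This is a bounded integer knapsack.
G has the best ratio (3/2); taking only G gives at most 5×3 = 15 (stopped by the supply cap of 5).
Mixing does better — 1×A and 5×G: price 14 ≤ 16, reach 1·2 + 5·3 = 17.

17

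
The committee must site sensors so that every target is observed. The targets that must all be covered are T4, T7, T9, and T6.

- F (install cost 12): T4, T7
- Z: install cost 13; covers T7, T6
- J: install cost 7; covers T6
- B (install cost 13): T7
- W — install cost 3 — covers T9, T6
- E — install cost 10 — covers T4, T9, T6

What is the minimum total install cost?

Choose F and W: together they cover T4, T7, T9, T6 — every target.
Total install cost: 12 + 3 = 15.

15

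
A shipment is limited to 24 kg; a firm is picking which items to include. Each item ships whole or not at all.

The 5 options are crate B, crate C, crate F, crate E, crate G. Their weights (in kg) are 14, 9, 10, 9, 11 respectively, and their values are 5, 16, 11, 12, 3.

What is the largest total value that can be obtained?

28

crate F + crate E: weight 10 + 9 = 19 ≤ 24, value 11 + 12 = 23.
crate C + crate F: weight 9 + 10 = 19 ≤ 24, value 16 + 11 = 27.
crate C + crate E: weight 9 + 9 = 18 ≤ 24, value 16 + 12 = 28.
Best is crate C and crate E with total value 28.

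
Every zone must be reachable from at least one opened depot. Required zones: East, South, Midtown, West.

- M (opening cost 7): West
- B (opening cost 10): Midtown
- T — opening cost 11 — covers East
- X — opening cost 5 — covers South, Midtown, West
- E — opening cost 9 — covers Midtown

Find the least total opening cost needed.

16

Choose T and X: together they cover East, South, Midtown, West — every zone.
Total opening cost: 11 + 5 = 16.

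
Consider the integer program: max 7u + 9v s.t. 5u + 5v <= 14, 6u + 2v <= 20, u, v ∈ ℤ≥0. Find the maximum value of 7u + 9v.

18

(u,v)=(0,2): 5·0+5·2=10≤14, 6·0+2·2=4≤20, objective 18.
(u,v)=(1,1): 5·1+5·1=10≤14, 6·1+2·1=8≤20, objective 16.
No feasible integer point exceeds 18.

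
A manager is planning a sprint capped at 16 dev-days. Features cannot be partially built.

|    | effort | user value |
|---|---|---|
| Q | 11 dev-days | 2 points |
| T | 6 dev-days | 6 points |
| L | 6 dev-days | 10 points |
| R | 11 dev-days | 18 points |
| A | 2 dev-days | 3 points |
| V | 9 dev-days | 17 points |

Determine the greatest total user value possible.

Allowing fractional choices, the relaxed optimum would be about 28.6, but features are indivisible.
L + V: effort 6 + 9 = 15 ≤ 16, user value 10 + 17 = 27.
T + V: effort 6 + 9 = 15 ≤ 16, user value 6 + 17 = 23.
Best is L and V with total user value 27.

27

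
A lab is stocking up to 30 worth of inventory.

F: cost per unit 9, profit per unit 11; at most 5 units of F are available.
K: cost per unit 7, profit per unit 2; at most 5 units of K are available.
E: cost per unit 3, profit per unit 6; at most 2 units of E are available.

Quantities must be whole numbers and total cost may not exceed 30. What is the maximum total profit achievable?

E has the best ratio (6/3); taking only E gives at most 2×6 = 12 (stopped by the supply cap of 2).
Mixing does better — 3×F and 1×E: cost 30 ≤ 30, profit 3·11 + 1·6 = 39.

39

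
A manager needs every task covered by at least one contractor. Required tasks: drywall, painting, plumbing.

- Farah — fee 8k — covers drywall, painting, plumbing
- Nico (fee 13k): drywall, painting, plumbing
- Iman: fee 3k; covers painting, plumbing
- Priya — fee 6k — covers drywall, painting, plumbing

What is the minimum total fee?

This is a weighted set-cover instance.
Priya alone covers drywall, painting, plumbing — every task.
Total fee: 6.

6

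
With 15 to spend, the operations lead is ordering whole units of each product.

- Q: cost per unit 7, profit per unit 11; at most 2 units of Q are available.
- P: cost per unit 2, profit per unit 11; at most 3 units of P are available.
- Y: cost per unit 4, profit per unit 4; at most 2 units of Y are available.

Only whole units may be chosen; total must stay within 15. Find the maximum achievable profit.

P has the best ratio (11/2); taking only P gives at most 3×11 = 33 (stopped by the supply cap of 3).
Mixing does better — 1×Q and 3×P: cost 13 ≤ 15, profit 1·11 + 3·11 = 44.

44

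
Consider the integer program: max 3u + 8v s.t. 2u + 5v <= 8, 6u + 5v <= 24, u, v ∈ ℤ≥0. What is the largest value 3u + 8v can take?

12

Relaxing integrality, the LP optimum is 12.80 at (u,v) = (0, 1.6), which is not an integer point.
(u,v)=(4,0) is feasible, giving 12.
(u,v)=(1,1) is feasible, giving 11.
(u,v)=(3,0) is feasible, giving 9.
Maximum is 12 at (u,v)=(4,0).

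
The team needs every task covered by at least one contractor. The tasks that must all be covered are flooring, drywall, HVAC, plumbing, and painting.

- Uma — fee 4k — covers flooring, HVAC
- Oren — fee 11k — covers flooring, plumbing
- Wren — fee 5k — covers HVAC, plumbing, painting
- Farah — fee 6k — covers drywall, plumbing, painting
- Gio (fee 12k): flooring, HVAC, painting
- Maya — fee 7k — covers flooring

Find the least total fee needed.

The greedy cost-per-new-task heuristic would pick Wren, Uma, and Farah for 15, but a cheaper cover exists.
Choose Uma and Farah: together they cover flooring, drywall, HVAC, plumbing, painting — every task.
Total fee: 4 + 6 = 10.
No cover costs less than 10.

10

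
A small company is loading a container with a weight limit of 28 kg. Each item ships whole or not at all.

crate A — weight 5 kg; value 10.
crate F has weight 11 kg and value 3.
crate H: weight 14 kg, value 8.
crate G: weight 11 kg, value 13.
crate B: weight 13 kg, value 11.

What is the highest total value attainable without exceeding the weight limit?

Allowing fractional choices, the relaxed optimum would be about 33.2, but items are indivisible.
crate G + crate B: weight 11 + 13 = 24 ≤ 28, value 13 + 11 = 24.
crate A + crate F + crate G: weight 5 + 11 + 11 = 27 ≤ 28, value 10 + 3 + 13 = 26.
Best is crate A, crate F, and crate G with total value 26.

26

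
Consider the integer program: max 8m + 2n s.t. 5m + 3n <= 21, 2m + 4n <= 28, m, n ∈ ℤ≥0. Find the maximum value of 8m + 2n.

(m,n)=(4,0) is feasible, giving 32.
(m,n)=(3,1) is feasible, giving 26.
(m,n)=(3,0) is feasible, giving 24.
Maximum is 32 at (m,n)=(4,0).

32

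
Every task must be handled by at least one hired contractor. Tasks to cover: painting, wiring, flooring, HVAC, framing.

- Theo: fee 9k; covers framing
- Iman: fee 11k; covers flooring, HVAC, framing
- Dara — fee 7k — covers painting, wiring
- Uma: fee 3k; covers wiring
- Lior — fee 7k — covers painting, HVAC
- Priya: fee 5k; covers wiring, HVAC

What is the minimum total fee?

18

The greedy cost-per-new-task heuristic would pick Priya, Iman, and Dara for 23, but a cheaper cover exists.
Choose Iman and Dara: together they cover painting, wiring, flooring, HVAC, framing — every task.
Total fee: 11 + 7 = 18.
No cover costs less than 18.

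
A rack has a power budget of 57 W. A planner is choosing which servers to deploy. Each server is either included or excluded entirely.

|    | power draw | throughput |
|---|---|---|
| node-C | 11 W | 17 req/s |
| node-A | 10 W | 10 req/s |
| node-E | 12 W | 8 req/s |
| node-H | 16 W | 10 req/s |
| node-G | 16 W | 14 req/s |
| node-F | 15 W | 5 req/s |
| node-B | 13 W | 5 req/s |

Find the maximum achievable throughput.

51

Allowing fractional choices, the relaxed optimum would be about 54.0, but servers are indivisible.
node-C + node-A + node-E + node-G: power draw 11 + 10 + 12 + 16 = 49 ≤ 57, throughput 17 + 10 + 8 + 14 = 49.
node-C + node-A + node-H + node-G: power draw 11 + 10 + 16 + 16 = 53 ≤ 57, throughput 17 + 10 + 10 + 14 = 51.
Best is node-C, node-A, node-H, and node-G with total throughput 51.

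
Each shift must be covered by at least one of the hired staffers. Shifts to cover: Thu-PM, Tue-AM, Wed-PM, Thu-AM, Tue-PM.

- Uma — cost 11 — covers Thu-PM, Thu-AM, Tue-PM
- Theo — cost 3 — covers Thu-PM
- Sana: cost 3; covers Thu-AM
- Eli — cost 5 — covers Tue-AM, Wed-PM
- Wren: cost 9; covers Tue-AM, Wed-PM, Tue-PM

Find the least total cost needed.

The greedy cost-per-new-shift heuristic would pick Eli, Theo, Sana, and Wren for 20, but a cheaper cover exists.
Choose Theo, Sana, and Wren: together they cover Thu-PM, Tue-AM, Wed-PM, Thu-AM, Tue-PM — every shift.
Total cost: 3 + 3 + 9 = 15.
No cover costs less than 15.

15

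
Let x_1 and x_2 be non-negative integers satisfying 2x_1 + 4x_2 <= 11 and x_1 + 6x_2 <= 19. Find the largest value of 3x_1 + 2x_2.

15

The continuous relaxation peaks at (5.5, 0) with value 16.50; rounding to a feasible lattice point costs some objective.
(x_1,x_2)=(5,0): 2·5+4·0=10≤11, 1·5+6·0=5≤19, objective 15.
(x_1,x_2)=(4,0): 2·4+4·0=8≤11, 1·4+6·0=4≤19, objective 12.
No feasible integer point exceeds 15.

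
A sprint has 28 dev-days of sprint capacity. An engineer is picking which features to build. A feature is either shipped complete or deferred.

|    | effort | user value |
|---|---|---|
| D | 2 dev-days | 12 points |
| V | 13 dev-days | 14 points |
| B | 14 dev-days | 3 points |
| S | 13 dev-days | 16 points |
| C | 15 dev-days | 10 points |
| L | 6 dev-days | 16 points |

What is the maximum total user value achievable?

44

D + V + L: effort 2 + 13 + 6 = 21 ≤ 28, user value 12 + 14 + 16 = 42.
D + S + L: effort 2 + 13 + 6 = 21 ≤ 28, user value 12 + 16 + 16 = 44.
Best is D, S, and L with total user value 44.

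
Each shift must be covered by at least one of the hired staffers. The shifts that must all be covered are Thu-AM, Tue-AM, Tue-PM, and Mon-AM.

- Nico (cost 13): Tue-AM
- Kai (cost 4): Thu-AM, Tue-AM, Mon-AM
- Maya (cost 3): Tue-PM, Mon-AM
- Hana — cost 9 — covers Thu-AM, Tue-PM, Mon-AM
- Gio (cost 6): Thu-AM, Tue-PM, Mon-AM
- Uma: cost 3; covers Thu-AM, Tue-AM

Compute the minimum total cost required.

Choose Maya and Uma: together they cover Thu-AM, Tue-AM, Tue-PM, Mon-AM — every shift.
Total cost: 3 + 3 = 6.

6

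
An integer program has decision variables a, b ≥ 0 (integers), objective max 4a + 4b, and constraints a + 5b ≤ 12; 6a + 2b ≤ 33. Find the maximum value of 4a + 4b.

24

The continuous relaxation peaks at (5.04, 1.39) with value 25.71; rounding to a feasible lattice point costs some objective.
(a,b)=(5,1): 1·5+5·1=10≤12, 6·5+2·1=32≤33, objective 24.
(a,b)=(5,0): 1·5+5·0=5≤12, 6·5+2·0=30≤33, objective 20.
(a,b)=(4,1): 1·4+5·1=9≤12, 6·4+2·1=26≤33, objective 20.
(a,b)=(4,0): 1·4+5·0=4≤12, 6·4+2·0=24≤33, objective 16.
Maximum is 24 at (a,b)=(5,1).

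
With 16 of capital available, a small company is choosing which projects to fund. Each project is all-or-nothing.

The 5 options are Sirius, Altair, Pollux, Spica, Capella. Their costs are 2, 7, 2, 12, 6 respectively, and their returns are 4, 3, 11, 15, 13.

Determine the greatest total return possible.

Take Sirius, Pollux, and Spica: cost 2 + 2 + 12 = 16 ≤ 16, return 4 + 11 + 15 = 30.
No other feasible combination does better.

30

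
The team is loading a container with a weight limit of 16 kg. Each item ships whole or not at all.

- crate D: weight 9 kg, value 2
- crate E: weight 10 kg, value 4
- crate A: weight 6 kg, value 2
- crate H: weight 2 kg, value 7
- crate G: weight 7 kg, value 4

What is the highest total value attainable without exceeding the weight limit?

This is a 0-1 knapsack instance.
Take crate A, crate H, and crate G: weight 6 + 2 + 7 = 15 ≤ 16, value 2 + 7 + 4 = 13.
No other feasible combination does better.

13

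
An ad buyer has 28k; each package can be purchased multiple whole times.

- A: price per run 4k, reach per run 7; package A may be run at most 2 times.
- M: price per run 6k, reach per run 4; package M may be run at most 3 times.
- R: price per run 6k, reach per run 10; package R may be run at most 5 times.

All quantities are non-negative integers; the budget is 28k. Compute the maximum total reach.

47

2×A and 3×R: price 26 ≤ 28, reach 2·7 + 3·10 = 44.
1×A and 4×R: price 28 ≤ 28, reach 1·7 + 4·10 = 47.
Best is 47.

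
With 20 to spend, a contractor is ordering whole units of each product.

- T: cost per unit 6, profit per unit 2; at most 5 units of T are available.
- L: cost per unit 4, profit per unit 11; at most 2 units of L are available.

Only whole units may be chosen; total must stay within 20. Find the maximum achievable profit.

26

L has the best ratio (11/4); taking only L gives at most 2×11 = 22 (stopped by the supply cap of 2).
Mixing does better — 2×T and 2×L: cost 20 ≤ 20, profit 2·2 + 2·11 = 26.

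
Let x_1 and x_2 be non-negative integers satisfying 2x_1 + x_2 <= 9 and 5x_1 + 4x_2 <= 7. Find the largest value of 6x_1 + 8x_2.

The continuous relaxation peaks at (0, 1.75) with value 14.00; rounding to a feasible lattice point costs some objective.
(x_1,x_2)=(0,1): 2·0+1·1=1≤9, 5·0+4·1=4≤7, objective 8.
(x_1,x_2)=(1,0): 2·1+1·0=2≤9, 5·1+4·0=5≤7, objective 6.
(x_1,x_2)=(0,0): 2·0+1·0=0≤9, 5·0+4·0=0≤7, objective 0.
No feasible integer point exceeds 8.

8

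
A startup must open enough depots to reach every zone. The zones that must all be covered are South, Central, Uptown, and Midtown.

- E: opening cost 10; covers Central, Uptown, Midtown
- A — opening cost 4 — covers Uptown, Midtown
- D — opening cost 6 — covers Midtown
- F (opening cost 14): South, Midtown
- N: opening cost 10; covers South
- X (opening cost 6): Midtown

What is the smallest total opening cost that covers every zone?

20

Choose E and N: together they cover South, Central, Uptown, Midtown — every zone.
Total opening cost: 10 + 10 = 20.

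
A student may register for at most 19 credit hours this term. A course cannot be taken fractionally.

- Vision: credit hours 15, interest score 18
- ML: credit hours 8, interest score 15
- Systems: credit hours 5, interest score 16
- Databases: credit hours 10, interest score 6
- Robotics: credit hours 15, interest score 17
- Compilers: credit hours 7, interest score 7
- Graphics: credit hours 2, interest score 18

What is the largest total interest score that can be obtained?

49

ML + Systems + Graphics: credit hours 8 + 5 + 2 = 15 ≤ 19, interest score 15 + 16 + 18 = 49.
Systems + Compilers + Graphics: credit hours 5 + 7 + 2 = 14 ≤ 19, interest score 16 + 7 + 18 = 41.
Systems + Databases + Graphics: credit hours 5 + 10 + 2 = 17 ≤ 19, interest score 16 + 6 + 18 = 40.
Best is ML, Systems, and Graphics with total interest score 49.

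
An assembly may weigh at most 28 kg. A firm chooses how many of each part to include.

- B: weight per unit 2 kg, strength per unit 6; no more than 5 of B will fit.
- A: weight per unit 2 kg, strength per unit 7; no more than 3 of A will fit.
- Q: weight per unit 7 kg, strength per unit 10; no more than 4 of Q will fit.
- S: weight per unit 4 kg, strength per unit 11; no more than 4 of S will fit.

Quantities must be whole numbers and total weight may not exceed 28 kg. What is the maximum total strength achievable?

A has the best ratio (7/2); taking only A gives at most 3×7 = 21 (stopped by the supply cap of 3).
Mixing does better — 5×B, 3×A, and 3×S: weight 28 ≤ 28, strength 5·6 + 3·7 + 3·11 = 84.

84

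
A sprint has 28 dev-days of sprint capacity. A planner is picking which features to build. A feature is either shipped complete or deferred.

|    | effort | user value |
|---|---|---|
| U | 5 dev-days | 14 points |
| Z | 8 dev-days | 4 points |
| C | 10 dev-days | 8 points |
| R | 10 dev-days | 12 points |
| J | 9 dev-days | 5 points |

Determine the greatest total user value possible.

34

Allowing fractional choices, the relaxed optimum would be about 35.7, but features are indivisible.
U + C + R: effort 5 + 10 + 10 = 25 ≤ 28, user value 14 + 8 + 12 = 34.
U + R + J: effort 5 + 10 + 9 = 24 ≤ 28, user value 14 + 12 + 5 = 31.
U + Z + R: effort 5 + 8 + 10 = 23 ≤ 28, user value 14 + 4 + 12 = 30.
Best is U, C, and R with total user value 34.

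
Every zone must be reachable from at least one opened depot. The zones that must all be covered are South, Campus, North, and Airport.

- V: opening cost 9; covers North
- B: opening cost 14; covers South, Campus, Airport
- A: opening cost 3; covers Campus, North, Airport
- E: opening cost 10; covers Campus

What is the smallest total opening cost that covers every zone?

Choose B and A: together they cover South, Campus, North, Airport — every zone.
Total opening cost: 14 + 3 = 17.
No cover costs less than 17.

17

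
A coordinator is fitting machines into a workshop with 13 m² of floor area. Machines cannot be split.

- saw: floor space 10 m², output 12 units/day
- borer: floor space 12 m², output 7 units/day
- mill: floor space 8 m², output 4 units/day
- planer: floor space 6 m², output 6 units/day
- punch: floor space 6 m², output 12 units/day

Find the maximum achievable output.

18

Take planer and punch: floor space 6 + 6 = 12 ≤ 13, output 6 + 12 = 18.
No other feasible combination does better.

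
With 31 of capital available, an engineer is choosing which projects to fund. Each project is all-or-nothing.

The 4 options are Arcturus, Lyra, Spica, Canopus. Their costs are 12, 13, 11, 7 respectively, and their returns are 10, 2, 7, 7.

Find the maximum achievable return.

Take Arcturus, Spica, and Canopus: cost 12 + 11 + 7 = 30 ≤ 31, return 10 + 7 + 7 = 24.
No other feasible combination does better.

24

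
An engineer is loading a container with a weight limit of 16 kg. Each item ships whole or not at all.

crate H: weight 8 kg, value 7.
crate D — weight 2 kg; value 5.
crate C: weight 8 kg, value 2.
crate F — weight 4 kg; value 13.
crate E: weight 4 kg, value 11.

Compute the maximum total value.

This is a 0-1 knapsack instance.
Allowing fractional choices, the relaxed optimum would be about 34.2, but items are indivisible.
crate D + crate F + crate E: weight 2 + 4 + 4 = 10 ≤ 16, value 5 + 13 + 11 = 29.
crate C + crate F + crate E: weight 8 + 4 + 4 = 16 ≤ 16, value 2 + 13 + 11 = 26.
crate H + crate F + crate E: weight 8 + 4 + 4 = 16 ≤ 16, value 7 + 13 + 11 = 31.
Best is crate H, crate F, and crate E with total value 31.

31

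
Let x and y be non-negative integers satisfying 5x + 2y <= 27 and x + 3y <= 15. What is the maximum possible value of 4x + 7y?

40

Relaxing integrality, the LP optimum is 41.54 at (x,y) = (3.92, 3.69), which is not an integer point.
(x,y)=(3,4) is feasible, giving 40.
(x,y)=(4,3) is feasible, giving 37.
(x,y)=(2,4) is feasible, giving 36.
No feasible integer point exceeds 40.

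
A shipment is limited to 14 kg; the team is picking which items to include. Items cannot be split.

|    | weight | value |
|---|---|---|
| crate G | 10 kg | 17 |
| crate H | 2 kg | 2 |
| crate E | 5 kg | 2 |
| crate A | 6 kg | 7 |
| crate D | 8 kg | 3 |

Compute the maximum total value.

Allowing fractional choices, the relaxed optimum would be about 21.7, but items are indivisible.
crate G: weight 10 ≤ 14, value 17.
crate H + crate E + crate A: weight 2 + 5 + 6 = 13 ≤ 14, value 2 + 2 + 7 = 11.
crate G + crate H: weight 10 + 2 = 12 ≤ 14, value 17 + 2 = 19.
Best is crate G and crate H with total value 19.

19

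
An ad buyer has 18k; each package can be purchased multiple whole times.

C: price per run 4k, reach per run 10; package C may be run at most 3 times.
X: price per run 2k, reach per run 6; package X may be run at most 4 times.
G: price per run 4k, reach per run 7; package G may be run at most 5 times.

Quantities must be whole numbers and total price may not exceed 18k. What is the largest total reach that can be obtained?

48

Take 3×C and 3×X: price 18 ≤ 18, reach 3·10 + 3·6 = 48.
No other integer combination yields more.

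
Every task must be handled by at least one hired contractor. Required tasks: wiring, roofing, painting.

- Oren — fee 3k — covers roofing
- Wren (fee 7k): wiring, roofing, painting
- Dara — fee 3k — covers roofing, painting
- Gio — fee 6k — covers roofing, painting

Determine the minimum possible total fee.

7

The greedy cost-per-new-task heuristic would pick Dara and Wren for 10, but a cheaper cover exists.
Wren alone covers wiring, roofing, painting — every task.
Total fee: 7.
No cover costs less than 7.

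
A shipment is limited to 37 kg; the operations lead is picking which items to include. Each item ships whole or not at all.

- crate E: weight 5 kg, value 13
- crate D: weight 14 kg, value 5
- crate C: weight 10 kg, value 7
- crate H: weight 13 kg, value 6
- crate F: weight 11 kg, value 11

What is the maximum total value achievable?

crate E + crate D + crate F: weight 5 + 14 + 11 = 30 ≤ 37, value 13 + 5 + 11 = 29.
crate E + crate H + crate F: weight 5 + 13 + 11 = 29 ≤ 37, value 13 + 6 + 11 = 30.
crate E + crate C + crate F: weight 5 + 10 + 11 = 26 ≤ 37, value 13 + 7 + 11 = 31.
Best is crate E, crate C, and crate F with total value 31.

31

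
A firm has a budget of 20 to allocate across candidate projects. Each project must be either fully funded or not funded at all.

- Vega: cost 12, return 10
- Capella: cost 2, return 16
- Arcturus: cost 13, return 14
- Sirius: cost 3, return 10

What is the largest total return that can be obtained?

Treat it as a binary knapsack problem.
Capella + Arcturus + Sirius: cost 2 + 13 + 3 = 18 ≤ 20, return 16 + 14 + 10 = 40.
Capella + Arcturus: cost 2 + 13 = 15 ≤ 20, return 16 + 14 = 30.
Vega + Capella + Sirius: cost 12 + 2 + 3 = 17 ≤ 20, return 10 + 16 + 10 = 36.
Best is Capella, Arcturus, and Sirius with total return 40.

40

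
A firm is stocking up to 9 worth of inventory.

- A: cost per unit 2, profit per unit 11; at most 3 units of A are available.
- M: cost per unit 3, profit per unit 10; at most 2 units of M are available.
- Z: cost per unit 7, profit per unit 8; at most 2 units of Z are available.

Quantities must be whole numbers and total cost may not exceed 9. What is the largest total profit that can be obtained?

43

This is a bounded integer knapsack.
Take 3×A and 1×M: cost 9 ≤ 9, profit 3·11 + 1·10 = 43.
A has the best ratio (11/2) and is taken to its limit of 3; remaining capacity is filled optimally with the others.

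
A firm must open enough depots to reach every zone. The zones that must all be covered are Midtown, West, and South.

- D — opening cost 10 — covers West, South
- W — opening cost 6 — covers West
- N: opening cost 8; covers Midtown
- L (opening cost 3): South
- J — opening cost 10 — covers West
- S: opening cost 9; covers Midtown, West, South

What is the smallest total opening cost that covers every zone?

9

The greedy cost-per-new-zone heuristic would pick L and S for 12, but a cheaper cover exists.
S alone covers Midtown, West, South — every zone.
Total opening cost: 9.
No cover costs less than 9.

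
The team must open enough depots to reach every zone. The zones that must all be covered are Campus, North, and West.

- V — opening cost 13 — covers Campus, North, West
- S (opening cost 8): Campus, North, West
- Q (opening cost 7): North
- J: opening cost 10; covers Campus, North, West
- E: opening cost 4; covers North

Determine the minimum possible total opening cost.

S alone covers Campus, North, West — every zone.
Total opening cost: 8.
No cover costs less than 8.

8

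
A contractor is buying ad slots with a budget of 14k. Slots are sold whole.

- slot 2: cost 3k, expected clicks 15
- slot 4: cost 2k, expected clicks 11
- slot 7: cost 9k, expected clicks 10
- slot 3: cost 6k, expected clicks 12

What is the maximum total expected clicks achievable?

38

Allowing fractional choices, the relaxed optimum would be about 41.3, but ad slots are indivisible.
slot 2 + slot 4 + slot 7: cost 3 + 2 + 9 = 14 ≤ 14, expected clicks 15 + 11 + 10 = 36.
slot 2 + slot 4 + slot 3: cost 3 + 2 + 6 = 11 ≤ 14, expected clicks 15 + 11 + 12 = 38.
Best is slot 2, slot 4, and slot 3 with total expected clicks 38.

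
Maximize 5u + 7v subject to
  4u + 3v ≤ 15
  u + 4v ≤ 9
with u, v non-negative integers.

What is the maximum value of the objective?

22

The continuous relaxation peaks at (2.54, 1.62) with value 24.00; rounding to a feasible lattice point costs some objective.
(u,v)=(3,1): 4·3+3·1=15≤15, 1·3+4·1=7≤9, objective 22.
(u,v)=(1,2): 4·1+3·2=10≤15, 1·1+4·2=9≤9, objective 19.
(u,v)=(2,1): 4·2+3·1=11≤15, 1·2+4·1=6≤9, objective 17.
(u,v)=(3,0): 4·3+3·0=12≤15, 1·3+4·0=3≤9, objective 15.
Maximum is 22 at (u,v)=(3,1).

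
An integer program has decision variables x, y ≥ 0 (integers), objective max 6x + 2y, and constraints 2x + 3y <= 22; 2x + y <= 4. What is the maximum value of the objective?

(x,y)=(2,0): 2·2+3·0=4≤22, 2·2+1·0=4≤4, objective 12.
(x,y)=(1,1): 2·1+3·1=5≤22, 2·1+1·1=3≤4, objective 8.
No feasible integer point exceeds 12.

12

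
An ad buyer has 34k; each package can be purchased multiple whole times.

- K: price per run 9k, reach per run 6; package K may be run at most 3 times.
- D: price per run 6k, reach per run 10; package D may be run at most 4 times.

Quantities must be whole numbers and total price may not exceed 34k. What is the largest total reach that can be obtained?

Take 1×K and 4×D: price 33 ≤ 34, reach 1·6 + 4·10 = 46.
D has the best ratio (10/6) and is taken to its limit of 4; remaining capacity is filled optimally with the others.

46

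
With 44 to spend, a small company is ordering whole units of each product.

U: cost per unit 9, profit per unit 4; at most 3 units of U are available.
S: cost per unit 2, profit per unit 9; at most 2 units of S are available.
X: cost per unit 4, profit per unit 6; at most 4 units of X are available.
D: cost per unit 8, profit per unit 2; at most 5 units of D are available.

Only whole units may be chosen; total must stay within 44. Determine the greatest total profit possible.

50

Take 2×U, 2×S, and 4×X: cost 38 ≤ 44, profit 2·4 + 2·9 + 4·6 = 50.
S has the best ratio (9/2) and is taken to its limit of 2; remaining capacity is filled optimally with the others.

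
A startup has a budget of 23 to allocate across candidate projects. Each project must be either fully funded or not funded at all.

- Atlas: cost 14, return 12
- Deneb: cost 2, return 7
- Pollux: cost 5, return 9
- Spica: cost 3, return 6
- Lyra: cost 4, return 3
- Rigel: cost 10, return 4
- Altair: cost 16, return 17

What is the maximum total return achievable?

Deneb + Spica + Altair: cost 2 + 3 + 16 = 21 ≤ 23, return 7 + 6 + 17 = 30.
Atlas + Deneb + Pollux: cost 14 + 2 + 5 = 21 ≤ 23, return 12 + 7 + 9 = 28.
Deneb + Pollux + Altair: cost 2 + 5 + 16 = 23 ≤ 23, return 7 + 9 + 17 = 33.
Best is Deneb, Pollux, and Altair with total return 33.

33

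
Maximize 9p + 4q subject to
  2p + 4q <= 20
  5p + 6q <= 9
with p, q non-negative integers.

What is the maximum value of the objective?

(p,q)=(1,0): 2·1+4·0=2≤20, 5·1+6·0=5≤9, objective 9.
(p,q)=(0,1): 2·0+4·1=4≤20, 5·0+6·1=6≤9, objective 4.
(p,q)=(0,0): 2·0+4·0=0≤20, 5·0+6·0=0≤9, objective 0.
No feasible integer point exceeds 9.

9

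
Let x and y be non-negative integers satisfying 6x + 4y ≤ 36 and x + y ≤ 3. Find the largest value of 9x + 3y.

27

(x,y)=(3,0): 6·3+4·0=18≤36, 1·3+1·0=3≤3, objective 27.
(x,y)=(2,1): 6·2+4·1=16≤36, 1·2+1·1=3≤3, objective 21.
(x,y)=(2,0): 6·2+4·0=12≤36, 1·2+1·0=2≤3, objective 18.
No feasible integer point exceeds 27.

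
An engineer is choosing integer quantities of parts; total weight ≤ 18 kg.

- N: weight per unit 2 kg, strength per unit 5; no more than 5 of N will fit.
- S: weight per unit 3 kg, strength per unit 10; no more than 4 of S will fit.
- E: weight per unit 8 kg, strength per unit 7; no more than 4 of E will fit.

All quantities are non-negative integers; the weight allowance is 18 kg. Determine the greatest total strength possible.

55

3×N and 4×S: weight 18 ≤ 18, strength 3·5 + 4·10 = 55.
2×N and 4×S: weight 16 ≤ 18, strength 2·5 + 4·10 = 50.
Best is 55.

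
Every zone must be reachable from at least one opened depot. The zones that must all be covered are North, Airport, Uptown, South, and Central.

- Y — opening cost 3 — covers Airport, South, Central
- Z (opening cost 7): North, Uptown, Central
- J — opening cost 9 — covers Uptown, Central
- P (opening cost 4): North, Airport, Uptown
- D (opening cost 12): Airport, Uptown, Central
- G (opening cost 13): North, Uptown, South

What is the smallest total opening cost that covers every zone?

7

Choose Y and P: together they cover North, Airport, Uptown, South, Central — every zone.
Total opening cost: 3 + 4 = 7.
No cover costs less than 7.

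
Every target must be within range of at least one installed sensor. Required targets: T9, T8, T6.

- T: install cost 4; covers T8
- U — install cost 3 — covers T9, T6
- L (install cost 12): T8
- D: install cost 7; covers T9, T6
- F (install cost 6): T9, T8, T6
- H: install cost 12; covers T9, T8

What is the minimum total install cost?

6

The greedy cost-per-new-target heuristic would pick U and T for 7, but a cheaper cover exists.
F alone covers T9, T8, T6 — every target.
Total install cost: 6.
No cover costs less than 6.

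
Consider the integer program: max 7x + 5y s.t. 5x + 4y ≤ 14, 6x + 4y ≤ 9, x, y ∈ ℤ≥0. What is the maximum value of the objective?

Relaxing integrality, the LP optimum is 11.25 at (x,y) = (0, 2.25), which is not an integer point.
(x,y)=(0,2): 5·0+4·2=8≤14, 6·0+4·2=8≤9, objective 10.
(x,y)=(0,1): 5·0+4·1=4≤14, 6·0+4·1=4≤9, objective 5.
No feasible integer point exceeds 10.

10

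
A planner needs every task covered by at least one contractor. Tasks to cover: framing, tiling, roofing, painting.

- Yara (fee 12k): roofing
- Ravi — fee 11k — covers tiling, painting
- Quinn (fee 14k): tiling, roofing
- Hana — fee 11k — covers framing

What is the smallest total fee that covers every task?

34

Choose Yara, Ravi, and Hana: together they cover framing, tiling, roofing, painting — every task.
Total fee: 12 + 11 + 11 = 34.
No cover costs less than 34.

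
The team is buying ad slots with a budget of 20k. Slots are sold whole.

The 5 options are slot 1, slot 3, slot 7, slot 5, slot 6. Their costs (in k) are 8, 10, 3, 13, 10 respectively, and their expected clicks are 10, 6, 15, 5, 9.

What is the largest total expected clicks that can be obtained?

slot 7 + slot 6: cost 3 + 10 = 13 ≤ 20, expected clicks 15 + 9 = 24.
slot 1 + slot 7: cost 8 + 3 = 11 ≤ 20, expected clicks 10 + 15 = 25.
slot 3 + slot 7: cost 10 + 3 = 13 ≤ 20, expected clicks 6 + 15 = 21.
Best is slot 1 and slot 7 with total expected clicks 25.

25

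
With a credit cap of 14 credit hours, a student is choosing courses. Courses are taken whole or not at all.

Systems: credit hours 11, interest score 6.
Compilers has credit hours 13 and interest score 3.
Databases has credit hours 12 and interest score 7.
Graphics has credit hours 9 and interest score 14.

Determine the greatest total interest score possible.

Treat it as a binary knapsack problem.
Take Graphics: credit hours 9 ≤ 14, interest score 14.
No other feasible combination does better.

14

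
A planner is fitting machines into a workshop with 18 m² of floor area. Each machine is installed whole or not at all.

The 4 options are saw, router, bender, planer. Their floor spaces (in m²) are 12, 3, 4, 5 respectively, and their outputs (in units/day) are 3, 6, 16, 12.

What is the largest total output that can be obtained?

Treat it as a binary knapsack problem.
Allowing fractional choices, the relaxed optimum would be about 35.5, but machines are indivisible.
bender + planer: floor space 4 + 5 = 9 ≤ 18, output 16 + 12 = 28.
router + bender + planer: floor space 3 + 4 + 5 = 12 ≤ 18, output 6 + 16 + 12 = 34.
router + bender: floor space 3 + 4 = 7 ≤ 18, output 6 + 16 = 22.
Best is router, bender, and planer with total output 34.

34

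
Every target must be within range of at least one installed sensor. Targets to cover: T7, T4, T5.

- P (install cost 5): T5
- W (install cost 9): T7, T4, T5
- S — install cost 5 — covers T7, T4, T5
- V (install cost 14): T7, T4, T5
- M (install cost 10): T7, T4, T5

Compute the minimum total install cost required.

5

S alone covers T7, T4, T5 — every target.
Total install cost: 5.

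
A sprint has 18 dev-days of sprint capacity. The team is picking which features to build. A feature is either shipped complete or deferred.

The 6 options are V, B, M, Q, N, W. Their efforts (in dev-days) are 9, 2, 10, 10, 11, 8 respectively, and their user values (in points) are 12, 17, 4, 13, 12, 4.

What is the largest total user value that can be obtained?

Allowing fractional choices, the relaxed optimum would be about 38.1, but features are indivisible.
V + B: effort 9 + 2 = 11 ≤ 18, user value 12 + 17 = 29.
B + Q: effort 2 + 10 = 12 ≤ 18, user value 17 + 13 = 30.
B + N: effort 2 + 11 = 13 ≤ 18, user value 17 + 12 = 29.
Best is B and Q with total user value 30.

30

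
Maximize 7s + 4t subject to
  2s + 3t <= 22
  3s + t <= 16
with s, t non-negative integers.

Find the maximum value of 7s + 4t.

44

The continuous relaxation peaks at (3.71, 4.86) with value 45.43; rounding to a feasible lattice point costs some objective.
(s,t)=(4,4): 2·4+3·4=20≤22, 3·4+1·4=16≤16, objective 44.
(s,t)=(3,5): 2·3+3·5=21≤22, 3·3+1·5=14≤16, objective 41.
(s,t)=(4,3): 2·4+3·3=17≤22, 3·4+1·3=15≤16, objective 40.
No feasible integer point exceeds 44.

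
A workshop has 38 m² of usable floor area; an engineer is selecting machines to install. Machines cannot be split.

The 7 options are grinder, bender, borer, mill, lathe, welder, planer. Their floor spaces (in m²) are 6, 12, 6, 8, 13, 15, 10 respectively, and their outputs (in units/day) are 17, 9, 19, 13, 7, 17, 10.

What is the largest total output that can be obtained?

66

Treat it as a binary knapsack problem.
Allowing fractional choices, the relaxed optimum would be about 69.0, but machines are indivisible.
grinder + borer + welder + planer: floor space 6 + 6 + 15 + 10 = 37 ≤ 38, output 17 + 19 + 17 + 10 = 63.
grinder + borer + mill + welder: floor space 6 + 6 + 8 + 15 = 35 ≤ 38, output 17 + 19 + 13 + 17 = 66.
Best is grinder, borer, mill, and welder with total output 66.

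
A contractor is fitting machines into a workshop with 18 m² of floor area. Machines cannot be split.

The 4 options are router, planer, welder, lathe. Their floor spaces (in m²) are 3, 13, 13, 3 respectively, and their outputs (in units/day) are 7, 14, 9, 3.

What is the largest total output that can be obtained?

21

Allowing fractional choices, the relaxed optimum would be about 23.0, but machines are indivisible.
router + planer: floor space 3 + 13 = 16 ≤ 18, output 7 + 14 = 21.
planer + lathe: floor space 13 + 3 = 16 ≤ 18, output 14 + 3 = 17.
Best is router and planer with total output 21.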